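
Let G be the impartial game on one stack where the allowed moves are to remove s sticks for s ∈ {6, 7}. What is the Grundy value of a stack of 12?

2

Compute g(0), g(1), … for moves {6, 7}:
g(0) = mex{} = 0
g(1) = mex{} = 0
g(2) = mex{} = 0
g(3) = mex{} = 0
g(4) = mex{} = 0
g(5) = mex{} = 0
g(6) = mex{0} = 1
g(7) = mex{0} = 1
g(8) = mex{0} = 1
g(9) = mex{0} = 1
g(10) = mex{0} = 1
g(11) = mex{0} = 1
g(12) = mex{0,1} = 2
So g(12) = 2.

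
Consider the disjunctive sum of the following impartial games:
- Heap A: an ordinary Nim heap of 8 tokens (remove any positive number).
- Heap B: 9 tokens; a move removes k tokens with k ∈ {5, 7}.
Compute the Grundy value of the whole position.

9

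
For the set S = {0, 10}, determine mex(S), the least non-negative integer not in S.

0 is in the set but 1 is not, so the mex is 1.

1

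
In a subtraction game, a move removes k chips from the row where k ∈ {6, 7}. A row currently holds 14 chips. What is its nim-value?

Grundy values for subtraction set {6, 7}:
k:     0  1  2  3  4  5  6  7  8  9 10 11 12 13 14
g(k):  0  0  0  0  0  0  1  1  1  1  1  1  2  0  0
So g(14) = 0.

0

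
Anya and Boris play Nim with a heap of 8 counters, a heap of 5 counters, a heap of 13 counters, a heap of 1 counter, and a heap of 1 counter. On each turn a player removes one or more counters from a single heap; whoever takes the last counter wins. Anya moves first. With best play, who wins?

Boris wins

Nim-sum: 8 ^ 5 ^ 13 ^ 1 ^ 1 = 0.
The nim-sum is 0, so this is a P-position: the player to move is in a losing position under optimal play; Anya is about to move from it and so loses — Boris wins.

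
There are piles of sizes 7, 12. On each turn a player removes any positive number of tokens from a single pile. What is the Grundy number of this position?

11

Nim-sum: 7 ^ 12 = 11.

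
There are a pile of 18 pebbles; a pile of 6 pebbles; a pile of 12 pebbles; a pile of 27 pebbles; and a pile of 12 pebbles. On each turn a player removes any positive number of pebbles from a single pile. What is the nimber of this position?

15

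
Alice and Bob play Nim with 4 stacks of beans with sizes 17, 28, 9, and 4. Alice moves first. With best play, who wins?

Bitwise XOR of the heap sizes:
  10001  (17)
  11100  (28)
  01001  (9)
  00100  (4)
  -----
  00000  (0)
The nim-sum is 0, so this is a P-position: the player to move is in a losing position under optimal play; Alice is about to move from it and so loses — Bob wins.

Bob wins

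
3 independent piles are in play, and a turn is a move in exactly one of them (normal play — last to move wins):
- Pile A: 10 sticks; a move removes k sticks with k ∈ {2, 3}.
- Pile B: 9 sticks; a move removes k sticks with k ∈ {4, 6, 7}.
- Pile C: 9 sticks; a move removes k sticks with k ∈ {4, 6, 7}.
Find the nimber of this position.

0

Grundy values for pile A (subtraction set {2, 3}):
k:     0  1  2  3  4  5  6  7  8  9 10
g(k):  0  0  1  1  2  0  0  1  1  2  0
So g(10) = 0.
For pile B, compute g(0), g(1), … with moves {4, 6, 7}:
k:     0  1  2  3  4  5  6  7  8  9
g(k):  0  0  0  0  1  1  1  1  2  2
So g(9) = 2.
Build the Grundy sequence for pile C with g(k) = mex{g(k−s) : s ∈ {4, 6, 7}, s ≤ k}:
g(0) = mex{} = 0
g(1) = mex{} = 0
g(2) = mex{} = 0
g(3) = mex{} = 0
g(4) = mex{0} = 1
g(5) = mex{0} = 1
g(6) = mex{0} = 1
g(7) = mex{0} = 1
g(8) = mex{0,1} = 2
g(9) = mex{0,1} = 2
So g(9) = 2.
By the Sprague-Grundy theorem, the Grundy value of a sum of independent games is the XOR of the component values.
Combined value = 0 ⊕ 2 ⊕ 2 = 0.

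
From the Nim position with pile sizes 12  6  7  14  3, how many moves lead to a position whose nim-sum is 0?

0

In binary:
  1100  (12)
  0110  (6)
  0111  (7)
  1110  (14)
  0011  (3)
  ----
  0000  (0)
The nim-sum is already 0, so every move leaves a nonzero nim-sum — there are no winning moves.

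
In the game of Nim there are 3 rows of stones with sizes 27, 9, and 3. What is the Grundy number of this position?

17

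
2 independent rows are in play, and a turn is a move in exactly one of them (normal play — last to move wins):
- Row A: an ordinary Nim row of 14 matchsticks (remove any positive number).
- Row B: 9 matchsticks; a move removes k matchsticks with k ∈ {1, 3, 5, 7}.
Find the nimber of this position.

15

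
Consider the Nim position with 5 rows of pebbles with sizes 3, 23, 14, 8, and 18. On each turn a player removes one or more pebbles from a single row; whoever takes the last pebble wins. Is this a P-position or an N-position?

P-position

Write each in binary and XOR column by column:
  00011  (3)
  10111  (23)
  01110  (14)
  01000  (8)
  10010  (18)
  -----
  00000  (0)
The nim-sum is 0, so this is a P-position: the player to move is in a losing position under optimal play.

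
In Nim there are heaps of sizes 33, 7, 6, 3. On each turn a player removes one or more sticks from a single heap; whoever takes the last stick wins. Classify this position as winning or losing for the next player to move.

Winning position

Compute the nim-sum pairwise:
33 ^ 7 = 38
38 ^ 6 = 32
32 ^ 3 = 35
The nim-sum is 35 ≠ 0, so this is an N-position: the player to move can win.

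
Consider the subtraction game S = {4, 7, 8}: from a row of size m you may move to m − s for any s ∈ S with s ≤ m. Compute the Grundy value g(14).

Grundy values for subtraction set {4, 7, 8}:
g(0) = mex{} = 0
g(1) = mex{} = 0
g(2) = mex{} = 0
g(3) = mex{} = 0
g(4) = mex{0} = 1
g(5) = mex{0} = 1
g(6) = mex{0} = 1
g(7) = mex{0} = 1
g(8) = mex{0,1} = 2
g(9) = mex{0,1} = 2
g(10) = mex{0,1} = 2
g(11) = mex{0,1} = 2
g(12) = mex{1,2} = 0
g(13) = mex{1,2} = 0
g(14) = mex{1,2} = 0
So g(14) = 0.

0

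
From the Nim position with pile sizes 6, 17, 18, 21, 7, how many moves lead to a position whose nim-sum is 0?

3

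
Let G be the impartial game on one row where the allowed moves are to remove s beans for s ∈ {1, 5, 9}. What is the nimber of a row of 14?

Grundy values for subtraction set {1, 5, 9}:
g(0) = mex{} = 0
g(1) = mex{0} = 1
g(2) = mex{1} = 0
g(3) = mex{0} = 1
g(4) = mex{1} = 0
g(5) = mex{0} = 1
g(6) = mex{1} = 0
g(7) = mex{0} = 1
g(8) = mex{1} = 0
g(9) = mex{0} = 1
g(10) = mex{1} = 0
g(11) = mex{0} = 1
g(12) = mex{1} = 0
g(13) = mex{0} = 1
g(14) = mex{1} = 0
So g(14) = 0.

0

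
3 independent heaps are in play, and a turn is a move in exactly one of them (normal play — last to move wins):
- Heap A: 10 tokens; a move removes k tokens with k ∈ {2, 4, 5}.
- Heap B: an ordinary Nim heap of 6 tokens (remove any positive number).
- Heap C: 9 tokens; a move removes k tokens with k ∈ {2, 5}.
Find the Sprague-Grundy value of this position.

6

Grundy values for heap A (subtraction set {2, 4, 5}):
k:     0  1  2  3  4  5  6  7  8  9 10
g(k):  0  0  1  1  2  2  3  0  0  1  1
So g(10) = 1.
Heap B is a plain Nim heap of size 6, so its Grundy value is 6.
For heap C, compute g(0), g(1), … with moves {2, 5}:
k:     0  1  2  3  4  5  6  7  8  9
g(k):  0  0  1  1  0  2  1  0  0  1
So g(9) = 1.
By the Sprague-Grundy theorem, the Grundy value of a sum of independent games is the XOR of the component values.
Combined value = 1 XOR 6 XOR 1 = 6.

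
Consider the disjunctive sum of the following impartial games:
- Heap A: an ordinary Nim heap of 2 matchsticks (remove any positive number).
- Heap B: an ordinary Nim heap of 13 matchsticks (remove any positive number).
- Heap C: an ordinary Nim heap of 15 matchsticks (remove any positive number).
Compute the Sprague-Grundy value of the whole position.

Heap A is a plain Nim heap of size 2, so its Grundy value is 2.
Heap B is a plain Nim heap of size 13, so its Grundy value is 13.
Heap C is a plain Nim heap of size 15, so its Grundy value is 15.
The value of a disjunctive sum is the nim-sum of the parts.
Combined value = 2 XOR 13 XOR 15 = 0.

0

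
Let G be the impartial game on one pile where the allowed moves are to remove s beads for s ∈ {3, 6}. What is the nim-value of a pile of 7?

Grundy values for subtraction set {3, 6}:
g(0) = mex{} = 0
g(1) = mex{} = 0
g(2) = mex{} = 0
g(3) = mex{0} = 1
g(4) = mex{0} = 1
g(5) = mex{0} = 1
g(6) = mex{0,1} = 2
g(7) = mex{0,1} = 2
So g(7) = 2.

2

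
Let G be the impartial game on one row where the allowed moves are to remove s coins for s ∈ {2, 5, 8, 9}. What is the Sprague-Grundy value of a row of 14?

Build the Grundy sequence with g(k) = mex{g(k−s) : s ∈ {2, 5, 8, 9}, s ≤ k}:
k:     0  1  2  3  4  5  6  7  8  9 10 11 12 13 14
g(k):  0  0  1  1  0  2  1  0  2  1  3  0  2  1  0
So g(14) = 0.

0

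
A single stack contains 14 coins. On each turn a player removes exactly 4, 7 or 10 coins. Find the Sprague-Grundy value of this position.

0

Compute g(0), g(1), … for moves {4, 7, 10}:
k:     0  1  2  3  4  5  6  7  8  9 10 11 12 13 14
g(k):  0  0  0  0  1  1  1  1  2  2  2  2  3  3  0
So g(14) = 0.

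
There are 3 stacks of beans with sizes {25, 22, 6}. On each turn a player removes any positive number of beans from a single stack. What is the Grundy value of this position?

9

Compute the nim-sum pairwise:
25 XOR 22 = 15
15 XOR 6 = 9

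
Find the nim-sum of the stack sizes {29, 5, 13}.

21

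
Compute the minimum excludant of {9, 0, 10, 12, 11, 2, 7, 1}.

The values 0, 1, 2 are all present; 3 is the first non-negative integer missing from the set.

3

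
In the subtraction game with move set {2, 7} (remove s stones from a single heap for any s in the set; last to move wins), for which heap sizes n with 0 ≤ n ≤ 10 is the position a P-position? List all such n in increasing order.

0, 1, 4, 5, 9, 10

Grundy values for subtraction set {2, 7}:
g(0) = mex{} = 0
g(1) = mex{} = 0
g(2) = mex{0} = 1
g(3) = mex{0} = 1
g(4) = mex{1} = 0
g(5) = mex{1} = 0
g(6) = mex{0} = 1
g(7) = mex{0} = 1
g(8) = mex{0,1} = 2
g(9) = mex{1} = 0
g(10) = mex{1,2} = 0
The P-positions (g = 0) in 0..10 are 0, 1, 4, 5, 9, 10.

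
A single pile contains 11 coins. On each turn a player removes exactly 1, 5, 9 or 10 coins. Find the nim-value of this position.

3

Build the Grundy sequence with g(k) = mex{g(k−s) : s ∈ {1, 5, 9, 10}, s ≤ k}:
k:     0  1  2  3  4  5  6  7  8  9 10 11
g(k):  0  1  0  1  0  1  0  1  0  1  2  3
So g(11) = 3.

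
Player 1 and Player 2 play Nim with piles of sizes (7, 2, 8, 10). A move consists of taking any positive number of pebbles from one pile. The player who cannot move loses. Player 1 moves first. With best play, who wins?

Player 1 wins

Nim-sum: 7 XOR 2 XOR 8 XOR 10 = 7.
The nim-sum is 7 ≠ 0, so this is an N-position: the player to move can win; Player 1 has a winning move.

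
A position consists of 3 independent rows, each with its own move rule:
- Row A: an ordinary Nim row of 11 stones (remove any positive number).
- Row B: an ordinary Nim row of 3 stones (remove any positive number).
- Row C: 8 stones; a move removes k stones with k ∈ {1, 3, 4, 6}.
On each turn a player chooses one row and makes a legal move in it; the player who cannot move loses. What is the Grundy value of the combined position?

9

Row A is a plain Nim row of size 11, so its Grundy value is 11.
Row B is a plain Nim row of size 3, so its Grundy value is 3.
Build the Grundy sequence for row C with g(k) = mex{g(k−s) : s ∈ {1, 3, 4, 6}, s ≤ k}:
k:     0  1  2  3  4  5  6  7  8
g(k):  0  1  0  1  2  3  2  0  1
So g(8) = 1.
By the Sprague-Grundy theorem, the Grundy value of a sum of independent games is the XOR of the component values.
Combined value = 11 ⊕ 3 ⊕ 1 = 9.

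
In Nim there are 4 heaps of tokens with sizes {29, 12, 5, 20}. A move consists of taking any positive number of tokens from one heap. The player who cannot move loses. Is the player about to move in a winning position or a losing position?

Losing position

Write each in binary and XOR column by column:
  11101  (29)
  01100  (12)
  00101  (5)
  10100  (20)
  -----
  00000  (0)
The nim-sum is 0, so this is a P-position: the player to move is in a losing position under optimal play.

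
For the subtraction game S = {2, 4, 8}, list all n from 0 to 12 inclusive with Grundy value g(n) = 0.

0, 1, 6, 7, 12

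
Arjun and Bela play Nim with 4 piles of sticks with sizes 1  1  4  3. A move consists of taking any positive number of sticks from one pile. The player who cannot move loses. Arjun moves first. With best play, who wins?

Arjun wins

Nim-sum: 1 XOR 1 XOR 4 XOR 3 = 7.
The nim-sum is 7 ≠ 0, so this is an N-position: the player to move can win; Arjun has a winning move.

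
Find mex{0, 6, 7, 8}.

0 is in the set but 1 is not, so the mex is 1.

1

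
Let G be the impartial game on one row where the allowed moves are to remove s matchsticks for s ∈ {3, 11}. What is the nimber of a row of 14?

0

Build the Grundy sequence with g(k) = mex{g(k−s) : s ∈ {3, 11}, s ≤ k}:
k:     0  1  2  3  4  5  6  7  8  9 10 11 12 13 14
g(k):  0  0  0  1  1  1  0  0  0  1  1  1  2  2  0
So g(14) = 0.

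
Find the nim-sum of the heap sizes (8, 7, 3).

Compute the nim-sum pairwise:
8 XOR 7 = 15
15 XOR 3 = 12

12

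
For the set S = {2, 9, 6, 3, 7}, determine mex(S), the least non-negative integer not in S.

0

0 is not in the set, so the mex is 0.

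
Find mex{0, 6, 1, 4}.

The values 0, 1 are all present; 2 is the first non-negative integer missing from the set.

2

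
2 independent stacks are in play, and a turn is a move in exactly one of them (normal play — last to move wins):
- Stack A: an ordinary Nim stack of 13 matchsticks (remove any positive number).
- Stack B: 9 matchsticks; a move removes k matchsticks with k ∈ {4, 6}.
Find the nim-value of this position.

Stack A is a plain Nim stack of size 13, so its Grundy value is 13.
For stack B, compute g(0), g(1), … with moves {4, 6}:
g(0) = mex{} = 0
g(1) = mex{} = 0
g(2) = mex{} = 0
g(3) = mex{} = 0
g(4) = mex{0} = 1
g(5) = mex{0} = 1
g(6) = mex{0} = 1
g(7) = mex{0} = 1
g(8) = mex{0,1} = 2
g(9) = mex{0,1} = 2
So g(9) = 2.
By the Sprague-Grundy theorem, the Grundy value of a sum of independent games is the XOR of the component values.
Combined value = 13 XOR 2 = 15.

15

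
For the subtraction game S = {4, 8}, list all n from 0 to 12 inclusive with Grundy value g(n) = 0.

Compute g(0), g(1), … for moves {4, 8}:
g(0) = mex{} = 0
g(1) = mex{} = 0
g(2) = mex{} = 0
g(3) = mex{} = 0
g(4) = mex{0} = 1
g(5) = mex{0} = 1
g(6) = mex{0} = 1
g(7) = mex{0} = 1
g(8) = mex{0,1} = 2
g(9) = mex{0,1} = 2
g(10) = mex{0,1} = 2
g(11) = mex{0,1} = 2
g(12) = mex{1,2} = 0
The P-positions (g = 0) in 0..12 are 0, 1, 2, 3, 12.

0, 1, 2, 3, 12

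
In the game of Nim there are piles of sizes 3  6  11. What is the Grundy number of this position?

14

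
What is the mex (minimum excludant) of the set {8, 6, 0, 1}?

2

The values 0, 1 are all present; 2 is the first non-negative integer missing from the set.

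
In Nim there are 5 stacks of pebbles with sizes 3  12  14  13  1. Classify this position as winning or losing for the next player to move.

Winning position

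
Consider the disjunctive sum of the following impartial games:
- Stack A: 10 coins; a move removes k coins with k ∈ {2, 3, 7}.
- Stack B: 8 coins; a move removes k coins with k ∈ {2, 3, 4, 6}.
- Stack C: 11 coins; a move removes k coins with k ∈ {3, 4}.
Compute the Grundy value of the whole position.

Grundy values for stack A (subtraction set {2, 3, 7}):
k:     0  1  2  3  4  5  6  7  8  9 10
g(k):  0  0  1  1  2  0  0  1  1  2  0
So g(10) = 0.
For stack B, compute g(0), g(1), … with moves {2, 3, 4, 6}:
g(0) = mex{} = 0
g(1) = mex{} = 0
g(2) = mex{0} = 1
g(3) = mex{0} = 1
g(4) = mex{0,1} = 2
g(5) = mex{0,1} = 2
g(6) = mex{0,1,2} = 3
g(7) = mex{0,1,2} = 3
g(8) = mex{1,2,3} = 0
So g(8) = 0.
Build the Grundy sequence for stack C with g(k) = mex{g(k−s) : s ∈ {3, 4}, s ≤ k}:
k:     0  1  2  3  4  5  6  7  8  9 10 11
g(k):  0  0  0  1  1  1  2  0  0  0  1  1
So g(11) = 1.
By the Sprague-Grundy theorem, the Grundy value of a sum of independent games is the XOR of the component values.
Combined value = 0 XOR 0 XOR 1 = 1.

1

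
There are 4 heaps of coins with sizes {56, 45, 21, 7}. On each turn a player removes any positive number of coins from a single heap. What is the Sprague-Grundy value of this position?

7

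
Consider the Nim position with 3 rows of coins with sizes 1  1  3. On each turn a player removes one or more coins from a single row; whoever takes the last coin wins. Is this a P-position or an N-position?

Compute the nim-sum pairwise:
1 ⊕ 1 = 0
0 ⊕ 3 = 3
The nim-sum is 3 ≠ 0, so this is an N-position: the player to move can win.

N-position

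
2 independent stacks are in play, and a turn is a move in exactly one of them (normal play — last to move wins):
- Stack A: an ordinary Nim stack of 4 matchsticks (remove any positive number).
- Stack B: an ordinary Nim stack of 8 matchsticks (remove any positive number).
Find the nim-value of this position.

12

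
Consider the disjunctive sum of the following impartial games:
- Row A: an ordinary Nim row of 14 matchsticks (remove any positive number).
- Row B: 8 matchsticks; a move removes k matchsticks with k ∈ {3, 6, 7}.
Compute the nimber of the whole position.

12

Row A is a plain Nim row of size 14, so its Grundy value is 14.
Build the Grundy sequence for row B with g(k) = mex{g(k−s) : s ∈ {3, 6, 7}, s ≤ k}:
g(0) = mex{} = 0
g(1) = mex{} = 0
g(2) = mex{} = 0
g(3) = mex{0} = 1
g(4) = mex{0} = 1
g(5) = mex{0} = 1
g(6) = mex{0,1} = 2
g(7) = mex{0,1} = 2
g(8) = mex{0,1} = 2
So g(8) = 2.
The value of a disjunctive sum is the nim-sum of the parts.
Combined value = 14 ⊕ 2 = 12.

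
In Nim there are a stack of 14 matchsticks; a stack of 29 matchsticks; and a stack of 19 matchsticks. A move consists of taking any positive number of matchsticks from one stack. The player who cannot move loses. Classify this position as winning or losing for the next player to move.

Losing position

Compute the nim-sum pairwise:
14 ^ 29 = 19
19 ^ 19 = 0
The nim-sum is 0, so this is a P-position: the player to move is in a losing position under optimal play.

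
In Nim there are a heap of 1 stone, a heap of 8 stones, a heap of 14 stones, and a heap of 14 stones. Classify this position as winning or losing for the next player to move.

Nim-sum: 1 XOR 8 XOR 14 XOR 14 = 9.
The nim-sum is 9 ≠ 0, so this is an N-position: the player to move can win.

Winning position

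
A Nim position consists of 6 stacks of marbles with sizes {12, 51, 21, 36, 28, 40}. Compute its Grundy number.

Bitwise XOR of the heap sizes:
  001100  (12)
  110011  (51)
  010101  (21)
  100100  (36)
  011100  (28)
  101000  (40)
  ------
  111010  (58)

58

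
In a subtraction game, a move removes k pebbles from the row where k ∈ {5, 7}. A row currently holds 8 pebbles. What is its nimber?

Build the Grundy sequence with g(k) = mex{g(k−s) : s ∈ {5, 7}, s ≤ k}:
k:     0  1  2  3  4  5  6  7  8
g(k):  0  0  0  0  0  1  1  1  1
So g(8) = 1.

1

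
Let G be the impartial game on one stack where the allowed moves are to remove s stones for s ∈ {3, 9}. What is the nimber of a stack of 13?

0

Compute g(0), g(1), … for moves {3, 9}:
g(0) = mex{} = 0
g(1) = mex{} = 0
g(2) = mex{} = 0
g(3) = mex{0} = 1
g(4) = mex{0} = 1
g(5) = mex{0} = 1
g(6) = mex{1} = 0
g(7) = mex{1} = 0
g(8) = mex{1} = 0
g(9) = mex{0} = 1
g(10) = mex{0} = 1
g(11) = mex{0} = 1
g(12) = mex{1} = 0
g(13) = mex{1} = 0
So g(13) = 0.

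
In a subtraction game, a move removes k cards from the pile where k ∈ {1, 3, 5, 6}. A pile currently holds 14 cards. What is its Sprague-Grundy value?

Build the Grundy sequence with g(k) = mex{g(k−s) : s ∈ {1, 3, 5, 6}, s ≤ k}:
k:     0  1  2  3  4  5  6  7  8  9 10 11 12 13 14
g(k):  0  1  0  1  0  1  2  3  2  3  2  0  1  0  1
So g(14) = 1.

1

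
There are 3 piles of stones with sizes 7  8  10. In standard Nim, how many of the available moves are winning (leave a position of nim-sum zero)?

Bitwise XOR of the heap sizes:
  0111  (7)
  1000  (8)
  1010  (10)
  ----
  0101  (5)
The overall nim-sum is X = 5. A pile of size p has a winning move iff p XOR X < p (reduce it to p XOR X).
  7: 7 XOR 5 = 2 < 7 — winning move (to 2).
  8: 8 XOR 5 = 13 ≥ 8 — no move.
  10: 10 XOR 5 = 15 ≥ 10 — no move.
That gives 1 winning move.

1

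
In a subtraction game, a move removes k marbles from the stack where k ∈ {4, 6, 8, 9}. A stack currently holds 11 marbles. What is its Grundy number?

2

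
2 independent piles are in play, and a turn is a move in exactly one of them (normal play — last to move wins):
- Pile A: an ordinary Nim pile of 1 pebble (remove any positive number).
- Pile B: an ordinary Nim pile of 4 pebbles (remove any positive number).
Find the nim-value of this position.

5

Pile A is a plain Nim pile of size 1, so its Grundy value is 1.
Pile B is a plain Nim pile of size 4, so its Grundy value is 4.
By the Sprague-Grundy theorem, the Grundy value of a sum of independent games is the XOR of the component values.
Combined value = 1 XOR 4 = 5.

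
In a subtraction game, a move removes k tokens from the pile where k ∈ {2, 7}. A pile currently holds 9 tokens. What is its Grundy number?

0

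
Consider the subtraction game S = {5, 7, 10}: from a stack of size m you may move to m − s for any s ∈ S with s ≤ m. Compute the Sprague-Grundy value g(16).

0

Grundy values for subtraction set {5, 7, 10}:
k:     0  1  2  3  4  5  6  7  8  9 10 11 12 13 14 15 16
g(k):  0  0  0  0  0  1  1  1  1  1  2  2  2  2  2  0  0
So g(16) = 0.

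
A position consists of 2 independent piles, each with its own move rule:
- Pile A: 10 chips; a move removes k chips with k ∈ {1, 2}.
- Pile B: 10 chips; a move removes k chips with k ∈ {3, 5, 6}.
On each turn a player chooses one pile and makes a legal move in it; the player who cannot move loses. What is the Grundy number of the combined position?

For pile A, compute g(0), g(1), … with moves {1, 2}:
g(0) = mex{} = 0
g(1) = mex{0} = 1
g(2) = mex{0,1} = 2
g(3) = mex{1,2} = 0
g(4) = mex{0,2} = 1
g(5) = mex{0,1} = 2
g(6) = mex{1,2} = 0
g(7) = mex{0,2} = 1
g(8) = mex{0,1} = 2
g(9) = mex{1,2} = 0
g(10) = mex{0,2} = 1
So g(10) = 1.
For pile B, compute g(0), g(1), … with moves {3, 5, 6}:
g(0) = mex{} = 0
g(1) = mex{} = 0
g(2) = mex{} = 0
g(3) = mex{0} = 1
g(4) = mex{0} = 1
g(5) = mex{0} = 1
g(6) = mex{0,1} = 2
g(7) = mex{0,1} = 2
g(8) = mex{0,1} = 2
g(9) = mex{1,2} = 0
g(10) = mex{1,2} = 0
So g(10) = 0.
The value of a disjunctive sum is the nim-sum of the parts.
Combined value = 1 XOR 0 = 1.

1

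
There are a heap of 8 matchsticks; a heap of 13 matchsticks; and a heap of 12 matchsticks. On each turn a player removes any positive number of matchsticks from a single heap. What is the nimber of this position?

9

Bitwise XOR of the heap sizes:
  1000  (8)
  1101  (13)
  1100  (12)
  ----
  1001  (9)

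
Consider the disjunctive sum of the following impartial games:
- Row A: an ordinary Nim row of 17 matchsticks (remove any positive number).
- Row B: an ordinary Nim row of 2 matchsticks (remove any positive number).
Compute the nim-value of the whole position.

19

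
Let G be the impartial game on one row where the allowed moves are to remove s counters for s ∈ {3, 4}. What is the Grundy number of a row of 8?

0

Compute g(0), g(1), … for moves {3, 4}:
g(0) = mex{} = 0
g(1) = mex{} = 0
g(2) = mex{} = 0
g(3) = mex{0} = 1
g(4) = mex{0} = 1
g(5) = mex{0} = 1
g(6) = mex{0,1} = 2
g(7) = mex{1} = 0
g(8) = mex{1} = 0
So g(8) = 0.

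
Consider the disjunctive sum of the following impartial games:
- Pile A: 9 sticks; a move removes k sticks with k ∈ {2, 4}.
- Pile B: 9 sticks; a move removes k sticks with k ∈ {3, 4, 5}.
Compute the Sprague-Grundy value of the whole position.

1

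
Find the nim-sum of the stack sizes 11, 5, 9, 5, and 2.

0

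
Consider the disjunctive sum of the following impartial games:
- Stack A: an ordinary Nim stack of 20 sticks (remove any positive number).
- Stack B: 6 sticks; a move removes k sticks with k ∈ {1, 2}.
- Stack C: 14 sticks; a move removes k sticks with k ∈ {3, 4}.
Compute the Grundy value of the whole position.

20

Stack A is a plain Nim stack of size 20, so its Grundy value is 20.
For stack B, compute g(0), g(1), … with moves {1, 2}:
g(0) = mex{} = 0
g(1) = mex{0} = 1
g(2) = mex{0,1} = 2
g(3) = mex{1,2} = 0
g(4) = mex{0,2} = 1
g(5) = mex{0,1} = 2
g(6) = mex{1,2} = 0
So g(6) = 0.
For stack C, compute g(0), g(1), … with moves {3, 4}:
g(0) = mex{} = 0
g(1) = mex{} = 0
g(2) = mex{} = 0
g(3) = mex{0} = 1
g(4) = mex{0} = 1
g(5) = mex{0} = 1
g(6) = mex{0,1} = 2
g(7) = mex{1} = 0
g(8) = mex{1} = 0
g(9) = mex{1,2} = 0
g(10) = mex{0,2} = 1
g(11) = mex{0} = 1
g(12) = mex{0} = 1
g(13) = mex{0,1} = 2
g(14) = mex{1} = 0
So g(14) = 0.
By the Sprague-Grundy theorem, the Grundy value of a sum of independent games is the XOR of the component values.
Combined value = 20 XOR 0 XOR 0 = 20.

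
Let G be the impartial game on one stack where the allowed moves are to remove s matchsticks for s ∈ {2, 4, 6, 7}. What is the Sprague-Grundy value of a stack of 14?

2

Grundy values for subtraction set {2, 4, 6, 7}:
k:     0  1  2  3  4  5  6  7  8  9 10 11 12 13 14
g(k):  0  0  1  1  2  2  3  3  4  0  0  1  1  2  2
So g(14) = 2.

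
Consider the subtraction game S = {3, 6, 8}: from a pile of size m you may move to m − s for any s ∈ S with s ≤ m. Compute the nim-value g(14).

Build the Grundy sequence with g(k) = mex{g(k−s) : s ∈ {3, 6, 8}, s ≤ k}:
k:     0  1  2  3  4  5  6  7  8  9 10 11 12 13 14
g(k):  0  0  0  1  1  1  2  2  2  3  3  0  0  0  1
So g(14) = 1.

1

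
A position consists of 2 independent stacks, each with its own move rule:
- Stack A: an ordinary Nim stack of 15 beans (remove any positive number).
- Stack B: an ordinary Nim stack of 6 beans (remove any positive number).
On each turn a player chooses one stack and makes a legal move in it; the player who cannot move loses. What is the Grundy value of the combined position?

Stack A is a plain Nim stack of size 15, so its Grundy value is 15.
Stack B is a plain Nim stack of size 6, so its Grundy value is 6.
The value of a disjunctive sum is the nim-sum of the parts.
Combined value = 15 XOR 6 = 9.

9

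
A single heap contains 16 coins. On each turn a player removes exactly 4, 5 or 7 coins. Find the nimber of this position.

Compute g(0), g(1), … for moves {4, 5, 7}:
k:     0  1  2  3  4  5  6  7  8  9 10 11 12 13 14 15 16
g(k):  0  0  0  0  1  1  1  1  2  2  2  0  0  0  0  1  1
So g(16) = 1.

1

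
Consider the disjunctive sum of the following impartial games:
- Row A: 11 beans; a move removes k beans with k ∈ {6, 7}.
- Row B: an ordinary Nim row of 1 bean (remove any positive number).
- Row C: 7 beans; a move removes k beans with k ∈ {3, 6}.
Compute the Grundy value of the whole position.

Grundy values for row A (subtraction set {6, 7}):
k:     0  1  2  3  4  5  6  7  8  9 10 11
g(k):  0  0  0  0  0  0  1  1  1  1  1  1
So g(11) = 1.
Row B is a plain Nim row of size 1, so its Grundy value is 1.
For row C, compute g(0), g(1), … with moves {3, 6}:
g(0) = mex{} = 0
g(1) = mex{} = 0
g(2) = mex{} = 0
g(3) = mex{0} = 1
g(4) = mex{0} = 1
g(5) = mex{0} = 1
g(6) = mex{0,1} = 2
g(7) = mex{0,1} = 2
So g(7) = 2.
By the Sprague-Grundy theorem, the Grundy value of a sum of independent games is the XOR of the component values.
Combined value = 1 XOR 1 XOR 2 = 2.

2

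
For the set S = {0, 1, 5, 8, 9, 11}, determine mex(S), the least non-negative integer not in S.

2

The values 0, 1 are all present; 2 is the first non-negative integer missing from the set.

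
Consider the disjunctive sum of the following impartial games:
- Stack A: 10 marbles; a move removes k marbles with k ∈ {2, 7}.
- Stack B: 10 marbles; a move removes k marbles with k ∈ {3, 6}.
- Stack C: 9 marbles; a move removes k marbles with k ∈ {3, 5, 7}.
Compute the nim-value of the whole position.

Build the Grundy sequence for stack A with g(k) = mex{g(k−s) : s ∈ {2, 7}, s ≤ k}:
g(0) = mex{} = 0
g(1) = mex{} = 0
g(2) = mex{0} = 1
g(3) = mex{0} = 1
g(4) = mex{1} = 0
g(5) = mex{1} = 0
g(6) = mex{0} = 1
g(7) = mex{0} = 1
g(8) = mex{0,1} = 2
g(9) = mex{1} = 0
g(10) = mex{1,2} = 0
So g(10) = 0.
For stack B, compute g(0), g(1), … with moves {3, 6}:
k:     0  1  2  3  4  5  6  7  8  9 10
g(k):  0  0  0  1  1  1  2  2  2  0  0
So g(10) = 0.
Grundy values for stack C (subtraction set {3, 5, 7}):
k:     0  1  2  3  4  5  6  7  8  9
g(k):  0  0  0  1  1  1  2  2  2  3
So g(9) = 3.
The value of a disjunctive sum is the nim-sum of the parts.
Combined value = 0 ⊕ 0 ⊕ 3 = 3.

3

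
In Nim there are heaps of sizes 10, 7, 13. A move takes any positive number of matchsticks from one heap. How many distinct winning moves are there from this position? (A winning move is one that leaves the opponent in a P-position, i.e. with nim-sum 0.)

Compute the nim-sum pairwise:
10 ^ 7 = 13
13 ^ 13 = 0
The nim-sum is already 0, so every move leaves a nonzero nim-sum — there are no winning moves.

0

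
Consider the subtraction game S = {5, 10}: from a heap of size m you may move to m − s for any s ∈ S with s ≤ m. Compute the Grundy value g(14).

2

Grundy values for subtraction set {5, 10}:
g(0) = mex{} = 0
g(1) = mex{} = 0
g(2) = mex{} = 0
g(3) = mex{} = 0
g(4) = mex{} = 0
g(5) = mex{0} = 1
g(6) = mex{0} = 1
g(7) = mex{0} = 1
g(8) = mex{0} = 1
g(9) = mex{0} = 1
g(10) = mex{0,1} = 2
g(11) = mex{0,1} = 2
g(12) = mex{0,1} = 2
g(13) = mex{0,1} = 2
g(14) = mex{0,1} = 2
So g(14) = 2.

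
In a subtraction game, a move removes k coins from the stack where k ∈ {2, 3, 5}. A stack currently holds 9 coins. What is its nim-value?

1

Build the Grundy sequence with g(k) = mex{g(k−s) : s ∈ {2, 3, 5}, s ≤ k}:
k:     0  1  2  3  4  5  6  7  8  9
g(k):  0  0  1  1  2  2  3  0  0  1
So g(9) = 1.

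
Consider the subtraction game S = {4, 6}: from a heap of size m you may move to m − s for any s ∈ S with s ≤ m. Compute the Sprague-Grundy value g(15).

1

Compute g(0), g(1), … for moves {4, 6}:
k:     0  1  2  3  4  5  6  7  8  9 10 11 12 13 14 15
g(k):  0  0  0  0  1  1  1  1  2  2  0  0  0  0  1  1
So g(15) = 1.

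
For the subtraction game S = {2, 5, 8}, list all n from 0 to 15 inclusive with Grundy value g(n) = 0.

0, 1, 4, 7, 10, 11, 14

Grundy values for subtraction set {2, 5, 8}:
k:     0  1  2  3  4  5  6  7  8  9 10 11 12 13 14 15
g(k):  0  0  1  1  0  2  1  0  2  1  0  0  1  1  0  2
The P-positions (g = 0) in 0..15 are 0, 1, 4, 7, 10, 11, 14.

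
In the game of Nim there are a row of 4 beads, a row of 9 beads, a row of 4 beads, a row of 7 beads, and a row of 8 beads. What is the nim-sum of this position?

6

Compute the nim-sum pairwise:
4 ^ 9 = 13
13 ^ 4 = 9
9 ^ 7 = 14
14 ^ 8 = 6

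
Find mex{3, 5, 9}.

0

0 is not in the set, so the mex is 0.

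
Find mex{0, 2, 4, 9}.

0 is in the set but 1 is not, so the mex is 1.

1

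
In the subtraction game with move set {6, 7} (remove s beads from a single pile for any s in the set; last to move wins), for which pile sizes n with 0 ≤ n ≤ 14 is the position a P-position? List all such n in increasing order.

0, 1, 2, 3, 4, 5, 13, 14

Grundy values for subtraction set {6, 7}:
k:     0  1  2  3  4  5  6  7  8  9 10 11 12 13 14
g(k):  0  0  0  0  0  0  1  1  1  1  1  1  2  0  0
The P-positions (g = 0) in 0..14 are 0, 1, 2, 3, 4, 5, 13, 14.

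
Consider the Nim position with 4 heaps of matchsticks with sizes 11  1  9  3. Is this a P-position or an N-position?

Bitwise XOR of the heap sizes:
  1011  (11)
  0001  (1)
  1001  (9)
  0011  (3)
  ----
  0000  (0)
The nim-sum is 0, so this is a P-position: the player to move is in a losing position under optimal play.

P-position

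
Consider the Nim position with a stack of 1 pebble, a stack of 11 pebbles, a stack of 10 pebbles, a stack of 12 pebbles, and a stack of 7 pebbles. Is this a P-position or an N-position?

N-position

Nim-sum: 1 ⊕ 11 ⊕ 10 ⊕ 12 ⊕ 7 = 11.
The nim-sum is 11 ≠ 0, so this is an N-position: the player to move can win.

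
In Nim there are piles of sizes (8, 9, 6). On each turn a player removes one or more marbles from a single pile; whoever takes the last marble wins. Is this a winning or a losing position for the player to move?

Winning position

Nim-sum: 8 ⊕ 9 ⊕ 6 = 7.
The nim-sum is 7 ≠ 0, so this is an N-position: the player to move can win.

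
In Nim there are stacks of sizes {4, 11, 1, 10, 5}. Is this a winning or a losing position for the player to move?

Nim-sum: 4 XOR 11 XOR 1 XOR 10 XOR 5 = 1.
The nim-sum is 1 ≠ 0, so this is an N-position: the player to move can win.

Winning position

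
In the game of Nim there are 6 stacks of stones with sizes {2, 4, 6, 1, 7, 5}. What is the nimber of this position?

3

Nim-sum: 2 ⊕ 4 ⊕ 6 ⊕ 1 ⊕ 7 ⊕ 5 = 3.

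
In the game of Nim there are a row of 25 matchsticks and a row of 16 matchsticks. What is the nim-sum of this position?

9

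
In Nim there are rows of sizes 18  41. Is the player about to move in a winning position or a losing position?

Write each in binary and XOR column by column:
  010010  (18)
  101001  (41)
  ------
  111011  (59)
The nim-sum is 59 ≠ 0, so this is an N-position: the player to move can win.

Winning position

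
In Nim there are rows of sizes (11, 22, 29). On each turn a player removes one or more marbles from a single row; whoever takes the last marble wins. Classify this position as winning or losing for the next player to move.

Write each in binary and XOR column by column:
  01011  (11)
  10110  (22)
  11101  (29)
  -----
  00000  (0)
The nim-sum is 0, so this is a P-position: the player to move is in a losing position under optimal play.

Losing position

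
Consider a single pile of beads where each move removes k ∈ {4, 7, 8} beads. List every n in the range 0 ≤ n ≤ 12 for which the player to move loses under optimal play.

Grundy values for subtraction set {4, 7, 8}:
g(0) = mex{} = 0
g(1) = mex{} = 0
g(2) = mex{} = 0
g(3) = mex{} = 0
g(4) = mex{0} = 1
g(5) = mex{0} = 1
g(6) = mex{0} = 1
g(7) = mex{0} = 1
g(8) = mex{0,1} = 2
g(9) = mex{0,1} = 2
g(10) = mex{0,1} = 2
g(11) = mex{0,1} = 2
g(12) = mex{1,2} = 0
The P-positions (g = 0) in 0..12 are 0, 1, 2, 3, 12.

0, 1, 2, 3, 12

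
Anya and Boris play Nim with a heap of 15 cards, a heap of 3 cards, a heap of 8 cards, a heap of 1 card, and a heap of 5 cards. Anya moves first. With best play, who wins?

Boris wins

Nim-sum: 15 ⊕ 3 ⊕ 8 ⊕ 1 ⊕ 5 = 0.
The nim-sum is 0, so this is a P-position: the player to move is in a losing position under optimal play; Anya is about to move from it and so loses — Boris wins.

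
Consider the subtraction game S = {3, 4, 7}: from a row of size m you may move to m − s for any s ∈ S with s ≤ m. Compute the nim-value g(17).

2

Build the Grundy sequence with g(k) = mex{g(k−s) : s ∈ {3, 4, 7}, s ≤ k}:
k:     0  1  2  3  4  5  6  7  8  9 10 11 12 13 14 15 16 17
g(k):  0  0  0  1  1  1  2  2  2  3  0  0  0  1  1  1  2  2
So g(17) = 2.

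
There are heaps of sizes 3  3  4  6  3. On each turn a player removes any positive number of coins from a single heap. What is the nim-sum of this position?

Bitwise XOR of the heap sizes:
  011  (3)
  011  (3)
  100  (4)
  110  (6)
  011  (3)
  ---
  001  (1)

1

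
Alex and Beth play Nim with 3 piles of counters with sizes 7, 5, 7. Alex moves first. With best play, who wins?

Compute the nim-sum pairwise:
7 ^ 5 = 2
2 ^ 7 = 5
The nim-sum is 5 ≠ 0, so this is an N-position: the player to move can win; Alex has a winning move.

Alex wins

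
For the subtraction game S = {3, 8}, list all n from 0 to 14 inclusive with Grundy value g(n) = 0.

0, 1, 2, 6, 7, 11, 12, 13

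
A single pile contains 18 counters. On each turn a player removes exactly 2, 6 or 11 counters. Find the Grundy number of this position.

Build the Grundy sequence with g(k) = mex{g(k−s) : s ∈ {2, 6, 11}, s ≤ k}:
k:     0  1  2  3  4  5  6  7  8  9 10 11 12 13 14 15 16 17 18
g(k):  0  0  1  1  0  0  1  1  0  0  1  1  2  0  3  1  2  0  0
So g(18) = 0.

0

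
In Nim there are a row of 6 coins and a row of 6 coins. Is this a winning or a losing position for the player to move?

Losing position

Nim-sum: 6 ⊕ 6 = 0.
The nim-sum is 0, so this is a P-position: the player to move is in a losing position under optimal play.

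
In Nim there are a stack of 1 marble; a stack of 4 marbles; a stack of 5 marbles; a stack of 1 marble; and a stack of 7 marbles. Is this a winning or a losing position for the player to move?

Nim-sum: 1 ^ 4 ^ 5 ^ 1 ^ 7 = 6.
The nim-sum is 6 ≠ 0, so this is an N-position: the player to move can win.

Winning position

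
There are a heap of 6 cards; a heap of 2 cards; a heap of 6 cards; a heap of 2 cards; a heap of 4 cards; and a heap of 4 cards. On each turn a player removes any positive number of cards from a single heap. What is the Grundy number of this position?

0

Compute the nim-sum pairwise:
6 ^ 2 = 4
4 ^ 6 = 2
2 ^ 2 = 0
0 ^ 4 = 4
4 ^ 4 = 0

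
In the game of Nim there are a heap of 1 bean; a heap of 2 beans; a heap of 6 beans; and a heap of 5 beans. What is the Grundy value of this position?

0

Nim-sum: 1 ⊕ 2 ⊕ 6 ⊕ 5 = 0.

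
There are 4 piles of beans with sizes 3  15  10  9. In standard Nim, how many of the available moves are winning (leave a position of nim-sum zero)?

In binary:
  0011  (3)
  1111  (15)
  1010  (10)
  1001  (9)
  ----
  1111  (15)
The overall nim-sum is X = 15. A pile of size p has a winning move iff p XOR X < p (reduce it to p XOR X).
  3: 3 XOR 15 = 12 ≥ 3 — no move.
  15: 15 XOR 15 = 0 < 15 — winning move (to 0).
  10: 10 XOR 15 = 5 < 10 — winning move (to 5).
  9: 9 XOR 15 = 6 < 9 — winning move (to 6).
That gives 3 winning moves.

3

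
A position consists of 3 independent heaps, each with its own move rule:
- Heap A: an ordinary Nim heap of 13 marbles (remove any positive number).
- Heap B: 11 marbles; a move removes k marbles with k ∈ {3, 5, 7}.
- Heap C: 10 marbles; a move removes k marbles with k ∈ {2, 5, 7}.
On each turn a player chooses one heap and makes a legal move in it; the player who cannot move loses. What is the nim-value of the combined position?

13

Heap A is a plain Nim heap of size 13, so its Grundy value is 13.
For heap B, compute g(0), g(1), … with moves {3, 5, 7}:
g(0) = mex{} = 0
g(1) = mex{} = 0
g(2) = mex{} = 0
g(3) = mex{0} = 1
g(4) = mex{0} = 1
g(5) = mex{0} = 1
g(6) = mex{0,1} = 2
g(7) = mex{0,1} = 2
g(8) = mex{0,1} = 2
g(9) = mex{0,1,2} = 3
g(10) = mex{1,2} = 0
g(11) = mex{1,2} = 0
So g(11) = 0.
Grundy values for heap C (subtraction set {2, 5, 7}):
k:     0  1  2  3  4  5  6  7  8  9 10
g(k):  0  0  1  1  0  2  1  3  2  2  0
So g(10) = 0.
By the Sprague-Grundy theorem, the Grundy value of a sum of independent games is the XOR of the component values.
Combined value = 13 XOR 0 XOR 0 = 13.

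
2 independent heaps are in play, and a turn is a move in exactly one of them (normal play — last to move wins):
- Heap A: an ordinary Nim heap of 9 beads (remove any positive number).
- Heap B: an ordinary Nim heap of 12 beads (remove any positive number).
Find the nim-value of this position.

5

Heap A is a plain Nim heap of size 9, so its Grundy value is 9.
Heap B is a plain Nim heap of size 12, so its Grundy value is 12.
The value of a disjunctive sum is the nim-sum of the parts.
Combined value = 9 XOR 12 = 5.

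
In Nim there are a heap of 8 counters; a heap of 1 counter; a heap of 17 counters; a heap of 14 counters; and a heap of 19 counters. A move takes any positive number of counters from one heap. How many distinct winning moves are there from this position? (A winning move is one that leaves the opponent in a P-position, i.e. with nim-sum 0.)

Compute the nim-sum pairwise:
8 ^ 1 = 9
9 ^ 17 = 24
24 ^ 14 = 22
22 ^ 19 = 5
The overall nim-sum is X = 5. A heap of size p has a winning move iff p XOR X < p (reduce it to p XOR X).
  8: 8 XOR 5 = 13 ≥ 8 — no move.
  1: 1 XOR 5 = 4 ≥ 1 — no move.
  17: 17 XOR 5 = 20 ≥ 17 — no move.
  14: 14 XOR 5 = 11 < 14 — winning move (to 11).
  19: 19 XOR 5 = 22 ≥ 19 — no move.
That gives 1 winning move.

1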